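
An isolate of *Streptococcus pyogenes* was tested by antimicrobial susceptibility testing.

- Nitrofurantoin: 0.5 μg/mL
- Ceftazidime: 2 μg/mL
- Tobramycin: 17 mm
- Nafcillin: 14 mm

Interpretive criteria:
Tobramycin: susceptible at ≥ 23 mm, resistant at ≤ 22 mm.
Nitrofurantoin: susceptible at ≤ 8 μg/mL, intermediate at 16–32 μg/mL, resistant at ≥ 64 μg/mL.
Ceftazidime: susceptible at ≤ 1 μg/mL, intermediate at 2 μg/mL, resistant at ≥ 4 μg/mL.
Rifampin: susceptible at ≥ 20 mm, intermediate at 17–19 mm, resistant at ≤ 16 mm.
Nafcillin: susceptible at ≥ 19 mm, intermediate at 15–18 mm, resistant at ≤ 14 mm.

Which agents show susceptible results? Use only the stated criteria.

nitrofurantoin

Nitrofurantoin (0.5 μg/mL) ≤ 8 μg/mL ⇒ S
Ceftazidime 2 μg/mL: = 2 μg/mL ⇒ I
Tobramycin: 17 mm is ≤ 22 mm — resistant
Nafcillin (14 mm) ≤ 14 mm → Resistant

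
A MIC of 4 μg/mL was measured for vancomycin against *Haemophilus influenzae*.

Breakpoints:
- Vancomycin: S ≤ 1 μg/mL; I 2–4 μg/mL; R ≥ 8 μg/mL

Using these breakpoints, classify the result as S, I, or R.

Vancomycin (4 μg/mL) in 2–4 μg/mL — intermediate

Intermediate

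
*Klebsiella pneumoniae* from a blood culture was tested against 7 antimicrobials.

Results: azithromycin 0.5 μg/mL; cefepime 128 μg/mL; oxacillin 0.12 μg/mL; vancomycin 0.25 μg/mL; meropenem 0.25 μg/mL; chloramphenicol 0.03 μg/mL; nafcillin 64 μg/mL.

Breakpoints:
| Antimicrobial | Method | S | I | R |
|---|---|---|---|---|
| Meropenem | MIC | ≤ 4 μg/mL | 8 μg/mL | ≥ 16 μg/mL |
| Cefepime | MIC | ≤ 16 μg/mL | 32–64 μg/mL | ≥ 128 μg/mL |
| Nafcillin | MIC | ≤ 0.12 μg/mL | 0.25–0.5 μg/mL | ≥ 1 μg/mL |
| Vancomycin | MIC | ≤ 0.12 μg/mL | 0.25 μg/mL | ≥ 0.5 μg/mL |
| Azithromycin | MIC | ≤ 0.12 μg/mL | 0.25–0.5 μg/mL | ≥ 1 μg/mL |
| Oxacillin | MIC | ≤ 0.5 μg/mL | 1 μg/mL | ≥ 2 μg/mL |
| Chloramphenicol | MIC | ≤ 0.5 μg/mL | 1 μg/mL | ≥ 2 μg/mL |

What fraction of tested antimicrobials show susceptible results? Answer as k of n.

3 of 7

Azithromycin: 0.5 μg/mL is in 0.25–0.5 μg/mL — intermediate
Cefepime: 128 μg/mL is ≥ 128 μg/mL ⇒ R
Oxacillin: 0.12 μg/mL is ≤ 0.5 μg/mL — Susceptible
Vancomycin: 0.25 μg/mL is = 0.25 μg/mL — Intermediate
Meropenem 0.25 μg/mL: ≤ 4 μg/mL → susceptible
Chloramphenicol: 0.03 μg/mL is ≤ 0.5 μg/mL ⇒ S
Nafcillin 64 μg/mL: ≥ 1 μg/mL → resistant
Susceptible: 3/7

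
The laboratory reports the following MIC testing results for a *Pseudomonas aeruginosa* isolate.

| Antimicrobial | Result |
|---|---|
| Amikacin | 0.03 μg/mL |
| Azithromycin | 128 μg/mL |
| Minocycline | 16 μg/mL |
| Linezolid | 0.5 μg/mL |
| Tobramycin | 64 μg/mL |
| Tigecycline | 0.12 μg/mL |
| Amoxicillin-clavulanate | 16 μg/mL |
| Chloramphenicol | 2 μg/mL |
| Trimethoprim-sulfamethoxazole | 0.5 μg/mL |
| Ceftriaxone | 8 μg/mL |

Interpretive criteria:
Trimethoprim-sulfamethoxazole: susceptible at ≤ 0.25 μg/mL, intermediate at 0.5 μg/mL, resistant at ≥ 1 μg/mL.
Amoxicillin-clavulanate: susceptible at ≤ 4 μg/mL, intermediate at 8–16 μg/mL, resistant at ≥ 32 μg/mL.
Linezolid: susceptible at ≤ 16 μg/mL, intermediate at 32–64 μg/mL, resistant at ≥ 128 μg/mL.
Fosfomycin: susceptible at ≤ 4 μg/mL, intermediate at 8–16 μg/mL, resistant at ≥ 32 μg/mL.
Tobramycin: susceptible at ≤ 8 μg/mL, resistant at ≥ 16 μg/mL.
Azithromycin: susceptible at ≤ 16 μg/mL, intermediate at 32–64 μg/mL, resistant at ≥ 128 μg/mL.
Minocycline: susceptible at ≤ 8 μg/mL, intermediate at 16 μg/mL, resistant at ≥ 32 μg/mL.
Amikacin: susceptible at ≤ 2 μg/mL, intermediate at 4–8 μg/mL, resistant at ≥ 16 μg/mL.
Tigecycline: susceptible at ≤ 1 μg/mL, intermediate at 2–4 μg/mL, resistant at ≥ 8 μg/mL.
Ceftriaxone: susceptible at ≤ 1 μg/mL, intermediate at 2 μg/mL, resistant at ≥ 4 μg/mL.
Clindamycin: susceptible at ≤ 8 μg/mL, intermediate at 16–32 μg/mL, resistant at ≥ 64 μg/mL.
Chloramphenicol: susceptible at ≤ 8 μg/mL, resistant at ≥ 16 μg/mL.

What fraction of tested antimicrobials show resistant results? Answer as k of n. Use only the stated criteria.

Amikacin (0.03 μg/mL) ≤ 2 μg/mL ⇒ susceptible
Azithromycin: 128 μg/mL is ≥ 128 μg/mL → resistant
Minocycline 16 μg/mL: = 16 μg/mL → Intermediate
Linezolid (0.5 μg/mL) ≤ 16 μg/mL → Susceptible
Tobramycin 64 μg/mL: ≥ 16 μg/mL ⇒ Resistant
Tigecycline 0.12 μg/mL: ≤ 1 μg/mL → Susceptible
Amoxicillin-clavulanate (16 μg/mL) in 8–16 μg/mL ⇒ Intermediate
Chloramphenicol: 2 μg/mL is ≤ 8 μg/mL → susceptible
Trimethoprim-sulfamethoxazole: 0.5 μg/mL is = 0.5 μg/mL — intermediate
Ceftriaxone 8 μg/mL: ≥ 4 μg/mL ⇒ resistant
Resistant: 3/10

3 of 10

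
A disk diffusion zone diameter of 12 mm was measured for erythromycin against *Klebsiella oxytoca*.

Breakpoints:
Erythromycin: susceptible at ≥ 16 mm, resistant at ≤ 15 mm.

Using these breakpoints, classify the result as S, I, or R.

Erythromycin 12 mm: ≤ 15 mm ⇒ Resistant

Resistant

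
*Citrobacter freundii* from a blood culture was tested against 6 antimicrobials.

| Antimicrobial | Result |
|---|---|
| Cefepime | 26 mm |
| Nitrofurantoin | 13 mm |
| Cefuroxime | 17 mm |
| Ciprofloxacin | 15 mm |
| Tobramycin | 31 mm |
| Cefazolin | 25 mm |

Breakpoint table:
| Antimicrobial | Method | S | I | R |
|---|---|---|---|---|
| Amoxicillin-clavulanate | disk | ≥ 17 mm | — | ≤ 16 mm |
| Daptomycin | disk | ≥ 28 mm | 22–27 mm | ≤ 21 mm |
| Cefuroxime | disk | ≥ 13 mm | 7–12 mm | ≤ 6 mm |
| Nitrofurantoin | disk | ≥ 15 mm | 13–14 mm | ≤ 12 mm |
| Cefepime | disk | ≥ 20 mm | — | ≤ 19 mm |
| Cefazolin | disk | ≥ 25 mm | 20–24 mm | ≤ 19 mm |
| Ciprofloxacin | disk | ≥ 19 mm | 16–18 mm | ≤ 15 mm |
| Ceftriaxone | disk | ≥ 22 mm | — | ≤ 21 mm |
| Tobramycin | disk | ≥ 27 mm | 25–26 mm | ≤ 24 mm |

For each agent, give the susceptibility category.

Cefepime 26 mm: ≥ 20 mm → susceptible
Nitrofurantoin (13 mm) in 13–14 mm → intermediate
Cefuroxime 17 mm: ≥ 13 mm — Susceptible
Ciprofloxacin (15 mm) ≤ 15 mm ⇒ Resistant
Tobramycin: 31 mm is ≥ 27 mm ⇒ Susceptible
Cefazolin 25 mm: ≥ 25 mm — Susceptible

S, I, S, R, S, S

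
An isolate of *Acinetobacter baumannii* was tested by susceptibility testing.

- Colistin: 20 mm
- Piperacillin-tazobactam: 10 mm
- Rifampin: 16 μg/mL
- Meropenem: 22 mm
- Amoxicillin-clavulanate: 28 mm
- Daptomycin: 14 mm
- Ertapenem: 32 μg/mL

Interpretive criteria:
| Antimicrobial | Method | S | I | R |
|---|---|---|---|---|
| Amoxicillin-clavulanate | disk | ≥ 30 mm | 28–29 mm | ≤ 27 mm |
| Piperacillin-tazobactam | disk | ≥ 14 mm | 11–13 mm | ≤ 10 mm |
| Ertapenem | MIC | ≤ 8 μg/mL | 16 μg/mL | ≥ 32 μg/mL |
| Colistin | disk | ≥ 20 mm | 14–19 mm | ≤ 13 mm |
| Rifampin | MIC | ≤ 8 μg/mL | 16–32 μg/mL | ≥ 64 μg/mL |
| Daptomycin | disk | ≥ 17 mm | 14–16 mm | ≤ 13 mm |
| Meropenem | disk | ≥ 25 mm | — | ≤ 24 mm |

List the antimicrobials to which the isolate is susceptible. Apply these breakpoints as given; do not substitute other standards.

Colistin 20 mm: ≥ 20 mm ⇒ susceptible
Piperacillin-tazobactam 10 mm: ≤ 10 mm → Resistant
Rifampin: 16 μg/mL is in 16–32 μg/mL ⇒ I
Meropenem 22 mm: ≤ 24 mm — R
Amoxicillin-clavulanate 28 mm: in 28–29 mm → Intermediate
Daptomycin (14 mm) in 14–16 mm → Intermediate
Ertapenem (32 μg/mL) ≥ 32 μg/mL — resistant

colistin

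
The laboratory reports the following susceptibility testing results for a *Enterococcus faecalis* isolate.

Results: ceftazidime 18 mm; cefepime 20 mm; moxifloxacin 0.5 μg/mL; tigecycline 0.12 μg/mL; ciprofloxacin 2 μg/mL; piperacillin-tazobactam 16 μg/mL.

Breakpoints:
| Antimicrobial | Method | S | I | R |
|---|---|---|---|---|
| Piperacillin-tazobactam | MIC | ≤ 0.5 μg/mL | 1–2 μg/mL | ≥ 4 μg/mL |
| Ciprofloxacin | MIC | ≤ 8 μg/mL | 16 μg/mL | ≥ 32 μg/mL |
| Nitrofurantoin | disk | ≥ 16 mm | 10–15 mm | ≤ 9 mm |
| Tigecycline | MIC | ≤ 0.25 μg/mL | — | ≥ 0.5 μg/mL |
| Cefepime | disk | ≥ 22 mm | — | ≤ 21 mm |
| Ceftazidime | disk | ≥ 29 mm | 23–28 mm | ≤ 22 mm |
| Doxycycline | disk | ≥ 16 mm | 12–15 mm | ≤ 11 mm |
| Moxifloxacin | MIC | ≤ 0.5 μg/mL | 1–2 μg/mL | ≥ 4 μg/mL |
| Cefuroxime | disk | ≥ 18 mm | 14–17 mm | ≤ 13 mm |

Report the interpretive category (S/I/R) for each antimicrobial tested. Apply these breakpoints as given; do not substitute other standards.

Ceftazidime (18 mm) ≤ 22 mm ⇒ R
Cefepime: 20 mm is ≤ 21 mm → R
Moxifloxacin (0.5 μg/mL) ≤ 0.5 μg/mL — S
Tigecycline: 0.12 μg/mL is ≤ 0.25 μg/mL ⇒ S
Ciprofloxacin 2 μg/mL: ≤ 8 μg/mL → S
Piperacillin-tazobactam: 16 μg/mL is ≥ 4 μg/mL — resistant

R, R, S, S, S, R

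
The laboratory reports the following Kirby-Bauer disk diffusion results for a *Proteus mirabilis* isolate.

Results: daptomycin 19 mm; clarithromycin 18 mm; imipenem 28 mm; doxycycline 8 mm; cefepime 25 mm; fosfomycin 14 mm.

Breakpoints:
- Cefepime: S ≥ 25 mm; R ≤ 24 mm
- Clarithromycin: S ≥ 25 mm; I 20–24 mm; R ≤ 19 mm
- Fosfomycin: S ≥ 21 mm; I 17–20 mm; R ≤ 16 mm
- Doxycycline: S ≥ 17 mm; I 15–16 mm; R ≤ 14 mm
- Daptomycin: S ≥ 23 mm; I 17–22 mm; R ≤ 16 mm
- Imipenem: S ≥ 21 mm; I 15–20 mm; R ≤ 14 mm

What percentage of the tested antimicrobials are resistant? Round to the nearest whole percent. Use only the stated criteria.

Daptomycin 19 mm: in 17–22 mm — intermediate
Clarithromycin (18 mm) ≤ 19 mm ⇒ Resistant
Imipenem 28 mm: ≥ 21 mm ⇒ S
Doxycycline 8 mm: ≤ 14 mm → Resistant
Cefepime: 25 mm is ≥ 25 mm ⇒ Susceptible
Fosfomycin: 14 mm is ≤ 16 mm ⇒ resistant
Resistant: 3/6

50%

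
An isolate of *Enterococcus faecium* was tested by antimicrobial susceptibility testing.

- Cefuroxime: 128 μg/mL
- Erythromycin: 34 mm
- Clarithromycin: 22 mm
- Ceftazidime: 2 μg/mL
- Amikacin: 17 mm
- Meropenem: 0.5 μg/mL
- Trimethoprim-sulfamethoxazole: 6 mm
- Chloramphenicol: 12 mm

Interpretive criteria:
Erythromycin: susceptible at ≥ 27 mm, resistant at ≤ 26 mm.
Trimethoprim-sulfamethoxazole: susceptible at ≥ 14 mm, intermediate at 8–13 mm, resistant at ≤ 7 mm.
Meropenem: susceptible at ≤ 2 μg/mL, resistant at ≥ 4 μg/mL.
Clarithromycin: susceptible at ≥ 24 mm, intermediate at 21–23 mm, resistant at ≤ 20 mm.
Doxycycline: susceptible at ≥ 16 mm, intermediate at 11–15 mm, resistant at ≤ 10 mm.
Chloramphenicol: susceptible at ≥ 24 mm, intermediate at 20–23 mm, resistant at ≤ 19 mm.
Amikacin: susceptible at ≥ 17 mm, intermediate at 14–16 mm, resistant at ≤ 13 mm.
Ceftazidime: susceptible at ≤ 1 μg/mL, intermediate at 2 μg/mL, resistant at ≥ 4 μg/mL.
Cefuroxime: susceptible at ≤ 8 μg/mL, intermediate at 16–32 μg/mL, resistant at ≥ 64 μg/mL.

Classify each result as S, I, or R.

R, S, I, I, S, S, R, R

Cefuroxime (128 μg/mL) ≥ 64 μg/mL → R
Erythromycin (34 mm) ≥ 27 mm → Susceptible
Clarithromycin (22 mm) in 21–23 mm ⇒ Intermediate
Ceftazidime 2 μg/mL: = 2 μg/mL → Intermediate
Amikacin 17 mm: ≥ 17 mm → Susceptible
Meropenem 0.5 μg/mL: ≤ 2 μg/mL → susceptible
Trimethoprim-sulfamethoxazole: 6 mm is ≤ 7 mm ⇒ R
Chloramphenicol 12 mm: ≤ 19 mm — Resistant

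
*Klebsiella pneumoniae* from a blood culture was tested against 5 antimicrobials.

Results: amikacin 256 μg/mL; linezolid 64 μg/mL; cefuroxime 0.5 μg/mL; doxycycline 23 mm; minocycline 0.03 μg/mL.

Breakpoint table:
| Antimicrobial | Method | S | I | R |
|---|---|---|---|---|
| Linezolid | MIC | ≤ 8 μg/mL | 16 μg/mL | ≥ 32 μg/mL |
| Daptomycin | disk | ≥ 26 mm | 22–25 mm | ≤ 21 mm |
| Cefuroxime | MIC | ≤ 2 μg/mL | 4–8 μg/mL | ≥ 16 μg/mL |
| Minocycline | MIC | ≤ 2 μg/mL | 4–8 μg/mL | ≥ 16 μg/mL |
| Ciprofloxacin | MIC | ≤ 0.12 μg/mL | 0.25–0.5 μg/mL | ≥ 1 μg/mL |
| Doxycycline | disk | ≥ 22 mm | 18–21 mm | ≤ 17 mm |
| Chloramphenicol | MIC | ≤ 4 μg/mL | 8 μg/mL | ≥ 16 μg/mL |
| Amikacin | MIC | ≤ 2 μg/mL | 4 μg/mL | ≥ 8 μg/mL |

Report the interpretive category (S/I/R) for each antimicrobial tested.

R, R, S, S, S

Amikacin 256 μg/mL: ≥ 8 μg/mL → R
Linezolid (64 μg/mL) ≥ 32 μg/mL → resistant
Cefuroxime (0.5 μg/mL) ≤ 2 μg/mL — S
Doxycycline (23 mm) ≥ 22 mm ⇒ Susceptible
Minocycline 0.03 μg/mL: ≤ 2 μg/mL ⇒ susceptible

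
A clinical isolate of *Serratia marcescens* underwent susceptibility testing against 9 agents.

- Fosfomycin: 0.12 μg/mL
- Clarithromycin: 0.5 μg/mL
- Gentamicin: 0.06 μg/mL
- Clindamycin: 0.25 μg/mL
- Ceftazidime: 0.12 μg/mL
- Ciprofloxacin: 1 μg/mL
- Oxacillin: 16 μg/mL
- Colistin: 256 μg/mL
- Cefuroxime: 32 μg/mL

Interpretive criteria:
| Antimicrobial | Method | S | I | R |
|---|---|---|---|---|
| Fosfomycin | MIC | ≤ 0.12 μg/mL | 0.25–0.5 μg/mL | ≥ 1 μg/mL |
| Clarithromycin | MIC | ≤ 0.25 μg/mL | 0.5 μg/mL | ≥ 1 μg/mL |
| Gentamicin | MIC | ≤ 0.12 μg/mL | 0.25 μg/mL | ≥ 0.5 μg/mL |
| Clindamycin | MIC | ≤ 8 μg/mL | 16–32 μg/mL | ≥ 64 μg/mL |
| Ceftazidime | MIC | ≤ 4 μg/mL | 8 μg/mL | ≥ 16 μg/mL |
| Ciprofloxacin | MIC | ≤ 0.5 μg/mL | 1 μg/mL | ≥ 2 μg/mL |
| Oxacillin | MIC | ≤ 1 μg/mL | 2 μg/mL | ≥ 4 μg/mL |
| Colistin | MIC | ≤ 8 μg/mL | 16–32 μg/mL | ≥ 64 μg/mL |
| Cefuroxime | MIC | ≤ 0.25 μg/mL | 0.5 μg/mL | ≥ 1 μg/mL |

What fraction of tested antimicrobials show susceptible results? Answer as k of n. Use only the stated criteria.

Fosfomycin (0.12 μg/mL) ≤ 0.12 μg/mL ⇒ Susceptible
Clarithromycin: 0.5 μg/mL is = 0.5 μg/mL → I
Gentamicin: 0.06 μg/mL is ≤ 0.12 μg/mL → Susceptible
Clindamycin 0.25 μg/mL: ≤ 8 μg/mL ⇒ S
Ceftazidime: 0.12 μg/mL is ≤ 4 μg/mL — Susceptible
Ciprofloxacin: 1 μg/mL is = 1 μg/mL → I
Oxacillin (16 μg/mL) ≥ 4 μg/mL ⇒ resistant
Colistin 256 μg/mL: ≥ 64 μg/mL ⇒ R
Cefuroxime 32 μg/mL: ≥ 1 μg/mL → resistant
Susceptible: 4/9

4 of 9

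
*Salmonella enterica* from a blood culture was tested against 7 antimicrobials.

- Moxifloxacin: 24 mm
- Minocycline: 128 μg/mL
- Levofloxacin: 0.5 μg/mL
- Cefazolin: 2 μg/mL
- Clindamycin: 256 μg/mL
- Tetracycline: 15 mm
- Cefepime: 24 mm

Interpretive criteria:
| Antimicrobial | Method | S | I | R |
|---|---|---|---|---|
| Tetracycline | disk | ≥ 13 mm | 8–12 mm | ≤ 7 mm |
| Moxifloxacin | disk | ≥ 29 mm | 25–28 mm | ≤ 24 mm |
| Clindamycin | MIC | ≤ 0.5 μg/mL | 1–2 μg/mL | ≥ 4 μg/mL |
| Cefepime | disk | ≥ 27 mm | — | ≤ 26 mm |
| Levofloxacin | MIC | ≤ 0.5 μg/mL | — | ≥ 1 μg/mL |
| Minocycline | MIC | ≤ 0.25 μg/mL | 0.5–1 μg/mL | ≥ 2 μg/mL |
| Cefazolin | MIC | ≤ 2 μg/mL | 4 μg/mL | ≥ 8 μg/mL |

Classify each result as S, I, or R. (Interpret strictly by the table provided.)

R, R, S, S, R, S, R

Moxifloxacin 24 mm: ≤ 24 mm — Resistant
Minocycline: 128 μg/mL is ≥ 2 μg/mL ⇒ resistant
Levofloxacin (0.5 μg/mL) ≤ 0.5 μg/mL → S
Cefazolin (2 μg/mL) ≤ 2 μg/mL ⇒ S
Clindamycin: 256 μg/mL is ≥ 4 μg/mL ⇒ R
Tetracycline (15 mm) ≥ 13 mm → Susceptible
Cefepime: 24 mm is ≤ 26 mm — Resistant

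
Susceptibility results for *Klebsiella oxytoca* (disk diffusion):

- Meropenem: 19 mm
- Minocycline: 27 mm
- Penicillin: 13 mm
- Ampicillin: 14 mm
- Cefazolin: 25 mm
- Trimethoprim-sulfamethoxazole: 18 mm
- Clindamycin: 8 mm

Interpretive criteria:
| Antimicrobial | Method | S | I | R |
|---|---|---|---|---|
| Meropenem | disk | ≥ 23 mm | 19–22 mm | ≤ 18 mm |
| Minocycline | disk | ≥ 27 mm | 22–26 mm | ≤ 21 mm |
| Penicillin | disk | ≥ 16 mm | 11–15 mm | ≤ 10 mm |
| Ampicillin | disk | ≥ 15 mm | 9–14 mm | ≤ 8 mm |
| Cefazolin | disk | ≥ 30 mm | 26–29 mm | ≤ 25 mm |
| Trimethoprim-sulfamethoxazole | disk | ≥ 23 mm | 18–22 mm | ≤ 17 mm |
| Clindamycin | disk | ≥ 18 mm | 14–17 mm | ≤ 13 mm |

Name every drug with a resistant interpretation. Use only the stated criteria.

Meropenem (19 mm) in 19–22 mm — I
Minocycline (27 mm) ≥ 27 mm → susceptible
Penicillin (13 mm) in 11–15 mm — intermediate
Ampicillin 14 mm: in 9–14 mm ⇒ Intermediate
Cefazolin 25 mm: ≤ 25 mm → Resistant
Trimethoprim-sulfamethoxazole: 18 mm is in 18–22 mm ⇒ I
Clindamycin: 8 mm is ≤ 13 mm ⇒ R

cefazolin, clindamycin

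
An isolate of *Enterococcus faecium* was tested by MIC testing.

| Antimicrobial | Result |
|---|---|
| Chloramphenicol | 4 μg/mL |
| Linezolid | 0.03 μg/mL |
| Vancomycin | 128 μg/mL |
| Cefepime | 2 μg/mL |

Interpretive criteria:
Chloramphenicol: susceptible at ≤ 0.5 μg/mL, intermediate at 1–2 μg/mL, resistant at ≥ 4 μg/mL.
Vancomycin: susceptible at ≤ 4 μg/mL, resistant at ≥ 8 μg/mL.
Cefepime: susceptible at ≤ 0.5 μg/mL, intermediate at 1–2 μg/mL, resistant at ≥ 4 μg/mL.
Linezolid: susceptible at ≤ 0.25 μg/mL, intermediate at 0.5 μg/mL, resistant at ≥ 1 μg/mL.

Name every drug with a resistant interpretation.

Chloramphenicol 4 μg/mL: ≥ 4 μg/mL — resistant
Linezolid (0.03 μg/mL) ≤ 0.25 μg/mL → Susceptible
Vancomycin: 128 μg/mL is ≥ 8 μg/mL — R
Cefepime 2 μg/mL: in 1–2 μg/mL — intermediate

chloramphenicol, vancomycin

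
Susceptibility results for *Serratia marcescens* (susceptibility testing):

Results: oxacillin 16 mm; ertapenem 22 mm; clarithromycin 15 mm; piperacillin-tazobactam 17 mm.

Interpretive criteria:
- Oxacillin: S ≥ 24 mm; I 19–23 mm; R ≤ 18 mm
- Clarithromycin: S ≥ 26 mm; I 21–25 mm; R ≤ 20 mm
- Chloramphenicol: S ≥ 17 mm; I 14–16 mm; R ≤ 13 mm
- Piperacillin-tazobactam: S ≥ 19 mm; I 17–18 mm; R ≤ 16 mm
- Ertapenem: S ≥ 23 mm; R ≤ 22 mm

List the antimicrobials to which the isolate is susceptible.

Oxacillin (16 mm) ≤ 18 mm → resistant
Ertapenem: 22 mm is ≤ 22 mm — R
Clarithromycin 15 mm: ≤ 20 mm → Resistant
Piperacillin-tazobactam (17 mm) in 17–18 mm → Intermediate

none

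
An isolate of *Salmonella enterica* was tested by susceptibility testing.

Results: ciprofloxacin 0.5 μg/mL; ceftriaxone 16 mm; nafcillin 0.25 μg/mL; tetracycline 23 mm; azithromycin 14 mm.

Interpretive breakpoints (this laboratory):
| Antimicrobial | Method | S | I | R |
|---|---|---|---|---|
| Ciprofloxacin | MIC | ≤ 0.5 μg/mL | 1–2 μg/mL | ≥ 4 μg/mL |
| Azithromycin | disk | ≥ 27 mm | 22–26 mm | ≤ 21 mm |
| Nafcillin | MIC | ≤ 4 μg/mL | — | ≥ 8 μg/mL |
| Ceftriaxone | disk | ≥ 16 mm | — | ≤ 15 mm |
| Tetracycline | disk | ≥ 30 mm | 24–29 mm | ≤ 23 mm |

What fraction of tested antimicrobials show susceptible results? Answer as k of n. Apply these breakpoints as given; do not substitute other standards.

3 of 5

Ciprofloxacin (0.5 μg/mL) ≤ 0.5 μg/mL — S
Ceftriaxone (16 mm) ≥ 16 mm — Susceptible
Nafcillin (0.25 μg/mL) ≤ 4 μg/mL ⇒ susceptible
Tetracycline (23 mm) ≤ 23 mm → Resistant
Azithromycin (14 mm) ≤ 21 mm ⇒ resistant
Susceptible: 3/5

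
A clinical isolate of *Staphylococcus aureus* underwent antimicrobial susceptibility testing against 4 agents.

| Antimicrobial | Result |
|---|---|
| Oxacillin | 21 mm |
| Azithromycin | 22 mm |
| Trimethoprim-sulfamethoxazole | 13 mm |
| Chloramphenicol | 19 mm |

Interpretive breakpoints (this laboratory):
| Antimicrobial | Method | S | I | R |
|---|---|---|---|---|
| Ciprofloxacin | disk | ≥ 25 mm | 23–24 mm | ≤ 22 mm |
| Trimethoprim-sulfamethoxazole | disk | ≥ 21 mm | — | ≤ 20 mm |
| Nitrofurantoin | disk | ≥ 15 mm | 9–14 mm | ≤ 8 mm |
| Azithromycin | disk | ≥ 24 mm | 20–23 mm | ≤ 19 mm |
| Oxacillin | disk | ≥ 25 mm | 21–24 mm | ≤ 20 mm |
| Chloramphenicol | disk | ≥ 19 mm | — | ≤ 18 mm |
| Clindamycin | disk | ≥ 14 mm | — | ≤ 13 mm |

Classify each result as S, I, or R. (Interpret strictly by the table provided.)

Oxacillin: 21 mm is in 21–24 mm — I
Azithromycin (22 mm) in 20–23 mm ⇒ I
Trimethoprim-sulfamethoxazole (13 mm) ≤ 20 mm — R
Chloramphenicol: 19 mm is ≥ 19 mm → Susceptible

I, I, R, S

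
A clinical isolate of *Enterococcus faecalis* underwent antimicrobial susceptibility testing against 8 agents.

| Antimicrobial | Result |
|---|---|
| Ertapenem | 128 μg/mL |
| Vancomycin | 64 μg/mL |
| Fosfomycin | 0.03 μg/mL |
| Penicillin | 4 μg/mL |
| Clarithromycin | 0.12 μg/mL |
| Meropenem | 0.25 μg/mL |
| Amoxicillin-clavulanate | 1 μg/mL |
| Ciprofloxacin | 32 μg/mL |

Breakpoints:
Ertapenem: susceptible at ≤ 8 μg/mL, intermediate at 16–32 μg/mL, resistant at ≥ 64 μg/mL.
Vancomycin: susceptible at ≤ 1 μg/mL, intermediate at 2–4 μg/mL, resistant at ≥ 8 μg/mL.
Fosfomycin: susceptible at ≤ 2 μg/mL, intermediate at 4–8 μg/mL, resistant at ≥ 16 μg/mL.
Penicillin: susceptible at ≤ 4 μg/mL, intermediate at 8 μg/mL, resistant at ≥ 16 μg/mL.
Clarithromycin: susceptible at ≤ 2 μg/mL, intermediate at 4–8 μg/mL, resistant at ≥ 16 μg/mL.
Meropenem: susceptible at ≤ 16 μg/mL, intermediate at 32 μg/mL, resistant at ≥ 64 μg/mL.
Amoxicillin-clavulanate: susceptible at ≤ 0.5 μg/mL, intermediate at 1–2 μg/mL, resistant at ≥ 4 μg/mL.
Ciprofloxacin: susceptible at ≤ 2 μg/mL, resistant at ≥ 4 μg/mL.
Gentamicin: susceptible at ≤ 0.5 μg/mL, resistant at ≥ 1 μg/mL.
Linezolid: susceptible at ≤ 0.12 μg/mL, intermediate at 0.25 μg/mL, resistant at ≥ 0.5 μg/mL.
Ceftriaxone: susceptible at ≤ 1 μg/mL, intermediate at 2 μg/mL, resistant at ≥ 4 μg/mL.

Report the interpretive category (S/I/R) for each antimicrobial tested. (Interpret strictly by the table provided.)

R, R, S, S, S, S, I, R

Ertapenem: 128 μg/mL is ≥ 64 μg/mL → R
Vancomycin 64 μg/mL: ≥ 8 μg/mL ⇒ R
Fosfomycin 0.03 μg/mL: ≤ 2 μg/mL ⇒ S
Penicillin: 4 μg/mL is ≤ 4 μg/mL ⇒ susceptible
Clarithromycin (0.12 μg/mL) ≤ 2 μg/mL ⇒ Susceptible
Meropenem (0.25 μg/mL) ≤ 16 μg/mL ⇒ S
Amoxicillin-clavulanate 1 μg/mL: in 1–2 μg/mL ⇒ intermediate
Ciprofloxacin: 32 μg/mL is ≥ 4 μg/mL ⇒ resistant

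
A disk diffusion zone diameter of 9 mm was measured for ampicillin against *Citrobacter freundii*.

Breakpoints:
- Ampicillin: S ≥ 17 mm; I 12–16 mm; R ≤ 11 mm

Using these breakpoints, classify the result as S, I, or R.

Ampicillin (9 mm) ≤ 11 mm → resistant

R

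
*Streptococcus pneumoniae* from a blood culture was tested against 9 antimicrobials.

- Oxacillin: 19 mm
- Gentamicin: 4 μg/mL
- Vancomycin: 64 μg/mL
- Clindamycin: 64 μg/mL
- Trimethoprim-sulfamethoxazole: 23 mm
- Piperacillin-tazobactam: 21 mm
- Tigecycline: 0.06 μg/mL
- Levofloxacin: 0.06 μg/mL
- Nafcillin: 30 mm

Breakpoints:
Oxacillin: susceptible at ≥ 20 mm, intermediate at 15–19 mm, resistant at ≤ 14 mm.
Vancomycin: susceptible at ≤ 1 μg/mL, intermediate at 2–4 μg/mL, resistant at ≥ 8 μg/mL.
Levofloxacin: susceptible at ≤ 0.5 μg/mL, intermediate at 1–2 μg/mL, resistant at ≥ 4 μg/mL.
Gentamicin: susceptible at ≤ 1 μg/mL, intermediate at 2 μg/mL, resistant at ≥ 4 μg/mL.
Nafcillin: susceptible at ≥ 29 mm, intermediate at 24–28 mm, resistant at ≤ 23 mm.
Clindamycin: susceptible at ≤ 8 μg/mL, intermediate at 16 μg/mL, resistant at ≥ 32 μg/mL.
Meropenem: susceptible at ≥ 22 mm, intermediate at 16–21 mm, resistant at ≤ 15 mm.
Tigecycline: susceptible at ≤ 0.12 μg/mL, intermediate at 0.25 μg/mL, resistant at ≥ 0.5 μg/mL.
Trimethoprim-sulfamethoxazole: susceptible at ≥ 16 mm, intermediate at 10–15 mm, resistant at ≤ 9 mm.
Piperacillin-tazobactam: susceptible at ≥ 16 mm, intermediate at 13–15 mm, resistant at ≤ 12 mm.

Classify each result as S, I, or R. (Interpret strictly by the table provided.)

I, R, R, R, S, S, S, S, S

Oxacillin: 19 mm is in 15–19 mm ⇒ Intermediate
Gentamicin 4 μg/mL: ≥ 4 μg/mL — R
Vancomycin: 64 μg/mL is ≥ 8 μg/mL → Resistant
Clindamycin (64 μg/mL) ≥ 32 μg/mL ⇒ R
Trimethoprim-sulfamethoxazole (23 mm) ≥ 16 mm ⇒ Susceptible
Piperacillin-tazobactam: 21 mm is ≥ 16 mm ⇒ susceptible
Tigecycline 0.06 μg/mL: ≤ 0.12 μg/mL → Susceptible
Levofloxacin 0.06 μg/mL: ≤ 0.5 μg/mL — S
Nafcillin 30 mm: ≥ 29 mm — S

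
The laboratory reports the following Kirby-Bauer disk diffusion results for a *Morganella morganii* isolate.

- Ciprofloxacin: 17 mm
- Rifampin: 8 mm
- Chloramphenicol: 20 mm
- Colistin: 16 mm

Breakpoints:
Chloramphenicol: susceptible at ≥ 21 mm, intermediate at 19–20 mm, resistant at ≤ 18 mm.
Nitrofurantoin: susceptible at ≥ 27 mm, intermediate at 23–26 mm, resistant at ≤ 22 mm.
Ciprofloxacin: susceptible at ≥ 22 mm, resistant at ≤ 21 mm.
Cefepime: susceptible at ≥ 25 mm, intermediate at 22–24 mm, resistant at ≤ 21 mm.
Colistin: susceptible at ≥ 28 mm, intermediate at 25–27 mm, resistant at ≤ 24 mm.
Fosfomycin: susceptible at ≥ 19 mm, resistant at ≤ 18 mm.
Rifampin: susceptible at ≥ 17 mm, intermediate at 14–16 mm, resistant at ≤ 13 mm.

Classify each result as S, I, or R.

Ciprofloxacin 17 mm: ≤ 21 mm → Resistant
Rifampin: 8 mm is ≤ 13 mm ⇒ resistant
Chloramphenicol: 20 mm is in 19–20 mm ⇒ intermediate
Colistin (16 mm) ≤ 24 mm — resistant

R, R, I, R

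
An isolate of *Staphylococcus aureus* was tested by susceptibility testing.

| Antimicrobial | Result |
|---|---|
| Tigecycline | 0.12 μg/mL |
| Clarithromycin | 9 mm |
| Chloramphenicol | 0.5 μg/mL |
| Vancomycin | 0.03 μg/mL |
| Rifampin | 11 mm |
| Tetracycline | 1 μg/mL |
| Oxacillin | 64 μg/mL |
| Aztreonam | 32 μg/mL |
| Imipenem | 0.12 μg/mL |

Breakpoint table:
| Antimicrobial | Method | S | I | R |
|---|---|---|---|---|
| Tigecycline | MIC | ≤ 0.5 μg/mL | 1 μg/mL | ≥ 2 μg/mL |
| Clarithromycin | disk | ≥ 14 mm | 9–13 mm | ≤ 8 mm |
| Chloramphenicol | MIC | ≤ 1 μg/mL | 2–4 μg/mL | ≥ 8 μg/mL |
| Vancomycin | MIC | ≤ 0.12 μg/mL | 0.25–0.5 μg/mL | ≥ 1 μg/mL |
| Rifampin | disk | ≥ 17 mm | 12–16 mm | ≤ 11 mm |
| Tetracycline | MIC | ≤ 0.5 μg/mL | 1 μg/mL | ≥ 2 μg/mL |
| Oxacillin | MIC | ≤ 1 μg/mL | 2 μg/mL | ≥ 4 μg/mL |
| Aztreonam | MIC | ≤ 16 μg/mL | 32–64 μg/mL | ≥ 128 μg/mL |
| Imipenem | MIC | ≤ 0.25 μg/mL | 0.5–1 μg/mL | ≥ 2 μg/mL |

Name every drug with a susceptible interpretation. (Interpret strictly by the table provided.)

Tigecycline (0.12 μg/mL) ≤ 0.5 μg/mL ⇒ S
Clarithromycin (9 mm) in 9–13 mm → I
Chloramphenicol (0.5 μg/mL) ≤ 1 μg/mL ⇒ susceptible
Vancomycin: 0.03 μg/mL is ≤ 0.12 μg/mL → Susceptible
Rifampin (11 mm) ≤ 11 mm ⇒ R
Tetracycline (1 μg/mL) = 1 μg/mL → intermediate
Oxacillin 64 μg/mL: ≥ 4 μg/mL → R
Aztreonam 32 μg/mL: in 32–64 μg/mL — Intermediate
Imipenem (0.12 μg/mL) ≤ 0.25 μg/mL → susceptible

tigecycline, chloramphenicol, vancomycin, imipenem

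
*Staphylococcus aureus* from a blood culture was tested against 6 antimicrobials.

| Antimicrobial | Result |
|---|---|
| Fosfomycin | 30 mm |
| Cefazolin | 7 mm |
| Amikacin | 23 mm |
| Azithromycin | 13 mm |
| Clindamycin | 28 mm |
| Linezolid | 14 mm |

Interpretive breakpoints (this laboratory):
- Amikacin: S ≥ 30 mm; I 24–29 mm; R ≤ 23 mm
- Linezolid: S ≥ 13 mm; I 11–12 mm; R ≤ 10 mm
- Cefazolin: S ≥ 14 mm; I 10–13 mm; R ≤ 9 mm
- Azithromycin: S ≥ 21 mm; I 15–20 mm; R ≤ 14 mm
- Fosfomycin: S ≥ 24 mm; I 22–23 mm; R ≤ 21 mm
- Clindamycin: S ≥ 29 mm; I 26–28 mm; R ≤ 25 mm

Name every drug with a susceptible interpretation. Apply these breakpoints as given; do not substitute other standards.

fosfomycin, linezolid

Fosfomycin: 30 mm is ≥ 24 mm ⇒ susceptible
Cefazolin 7 mm: ≤ 9 mm → resistant
Amikacin 23 mm: ≤ 23 mm → resistant
Azithromycin: 13 mm is ≤ 14 mm ⇒ R
Clindamycin: 28 mm is in 26–28 mm → I
Linezolid: 14 mm is ≥ 13 mm ⇒ S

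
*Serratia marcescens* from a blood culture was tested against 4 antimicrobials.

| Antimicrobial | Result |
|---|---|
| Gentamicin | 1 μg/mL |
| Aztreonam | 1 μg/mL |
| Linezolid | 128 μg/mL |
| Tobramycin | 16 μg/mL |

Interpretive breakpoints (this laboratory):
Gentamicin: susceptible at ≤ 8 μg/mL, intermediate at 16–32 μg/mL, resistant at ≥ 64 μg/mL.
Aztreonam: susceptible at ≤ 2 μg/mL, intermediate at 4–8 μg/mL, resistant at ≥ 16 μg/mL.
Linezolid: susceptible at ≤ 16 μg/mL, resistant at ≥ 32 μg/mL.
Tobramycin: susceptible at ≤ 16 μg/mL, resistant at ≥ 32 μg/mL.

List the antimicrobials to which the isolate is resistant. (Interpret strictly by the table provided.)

Gentamicin 1 μg/mL: ≤ 8 μg/mL ⇒ susceptible
Aztreonam (1 μg/mL) ≤ 2 μg/mL → Susceptible
Linezolid: 128 μg/mL is ≥ 32 μg/mL ⇒ resistant
Tobramycin 16 μg/mL: ≤ 16 μg/mL ⇒ S

linezolid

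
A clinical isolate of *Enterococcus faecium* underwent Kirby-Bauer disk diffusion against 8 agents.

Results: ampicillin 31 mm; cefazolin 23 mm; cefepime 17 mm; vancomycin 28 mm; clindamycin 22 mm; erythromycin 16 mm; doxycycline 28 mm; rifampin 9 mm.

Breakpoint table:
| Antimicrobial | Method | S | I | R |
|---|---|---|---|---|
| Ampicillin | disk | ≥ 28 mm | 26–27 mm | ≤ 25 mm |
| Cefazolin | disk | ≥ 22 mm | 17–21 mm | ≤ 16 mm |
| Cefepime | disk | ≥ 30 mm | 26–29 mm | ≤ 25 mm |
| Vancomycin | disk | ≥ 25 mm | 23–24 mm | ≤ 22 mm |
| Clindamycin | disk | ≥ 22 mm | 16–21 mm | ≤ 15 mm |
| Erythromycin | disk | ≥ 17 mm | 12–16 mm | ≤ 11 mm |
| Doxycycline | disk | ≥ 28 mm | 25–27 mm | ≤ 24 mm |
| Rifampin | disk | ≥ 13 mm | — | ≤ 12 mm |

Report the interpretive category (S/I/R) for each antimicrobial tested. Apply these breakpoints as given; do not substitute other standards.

Ampicillin 31 mm: ≥ 28 mm — S
Cefazolin 23 mm: ≥ 22 mm — susceptible
Cefepime: 17 mm is ≤ 25 mm ⇒ R
Vancomycin: 28 mm is ≥ 25 mm ⇒ S
Clindamycin (22 mm) ≥ 22 mm ⇒ Susceptible
Erythromycin (16 mm) in 12–16 mm — I
Doxycycline: 28 mm is ≥ 28 mm — S
Rifampin (9 mm) ≤ 12 mm ⇒ Resistant

S, S, R, S, S, I, S, R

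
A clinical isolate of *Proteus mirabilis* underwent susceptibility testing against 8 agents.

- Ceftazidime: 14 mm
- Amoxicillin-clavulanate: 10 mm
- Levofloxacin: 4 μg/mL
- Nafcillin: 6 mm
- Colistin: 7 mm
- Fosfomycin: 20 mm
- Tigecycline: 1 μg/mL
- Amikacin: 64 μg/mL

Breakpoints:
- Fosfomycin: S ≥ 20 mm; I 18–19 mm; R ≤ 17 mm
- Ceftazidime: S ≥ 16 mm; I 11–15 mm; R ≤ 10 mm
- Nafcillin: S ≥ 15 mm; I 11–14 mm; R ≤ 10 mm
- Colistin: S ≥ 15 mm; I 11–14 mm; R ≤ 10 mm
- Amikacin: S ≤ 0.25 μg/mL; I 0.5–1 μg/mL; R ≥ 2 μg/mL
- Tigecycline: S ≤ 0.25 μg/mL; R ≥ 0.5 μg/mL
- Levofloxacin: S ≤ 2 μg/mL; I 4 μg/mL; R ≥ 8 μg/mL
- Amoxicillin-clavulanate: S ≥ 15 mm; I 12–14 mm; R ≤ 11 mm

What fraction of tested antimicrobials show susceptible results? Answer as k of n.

1 of 8

Ceftazidime (14 mm) in 11–15 mm → I
Amoxicillin-clavulanate (10 mm) ≤ 11 mm ⇒ R
Levofloxacin 4 μg/mL: = 4 μg/mL ⇒ intermediate
Nafcillin 6 mm: ≤ 10 mm ⇒ resistant
Colistin 7 mm: ≤ 10 mm ⇒ Resistant
Fosfomycin: 20 mm is ≥ 20 mm ⇒ Susceptible
Tigecycline (1 μg/mL) ≥ 0.5 μg/mL → resistant
Amikacin: 64 μg/mL is ≥ 2 μg/mL → resistant
Susceptible: 1/8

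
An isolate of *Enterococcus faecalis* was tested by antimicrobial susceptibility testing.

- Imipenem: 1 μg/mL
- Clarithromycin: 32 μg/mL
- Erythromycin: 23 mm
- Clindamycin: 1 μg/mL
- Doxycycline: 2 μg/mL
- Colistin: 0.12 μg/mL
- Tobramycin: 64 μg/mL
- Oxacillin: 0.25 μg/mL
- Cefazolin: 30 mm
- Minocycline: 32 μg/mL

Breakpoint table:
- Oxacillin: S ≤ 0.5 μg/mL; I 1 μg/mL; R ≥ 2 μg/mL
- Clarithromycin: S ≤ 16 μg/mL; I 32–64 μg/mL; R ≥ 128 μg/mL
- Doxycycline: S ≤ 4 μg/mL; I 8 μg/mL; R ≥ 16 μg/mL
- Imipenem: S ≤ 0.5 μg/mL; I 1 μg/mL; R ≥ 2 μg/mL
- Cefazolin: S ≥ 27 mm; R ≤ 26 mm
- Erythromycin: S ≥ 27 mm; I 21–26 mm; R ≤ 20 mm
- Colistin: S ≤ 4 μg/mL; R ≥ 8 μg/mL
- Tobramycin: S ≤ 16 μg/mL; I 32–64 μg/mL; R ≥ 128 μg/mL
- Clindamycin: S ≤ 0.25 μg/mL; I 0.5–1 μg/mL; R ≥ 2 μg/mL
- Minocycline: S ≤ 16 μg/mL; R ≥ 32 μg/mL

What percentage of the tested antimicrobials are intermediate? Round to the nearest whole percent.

50%

Imipenem 1 μg/mL: = 1 μg/mL → intermediate
Clarithromycin 32 μg/mL: in 32–64 μg/mL ⇒ I
Erythromycin: 23 mm is in 21–26 mm — I
Clindamycin 1 μg/mL: in 0.5–1 μg/mL — Intermediate
Doxycycline 2 μg/mL: ≤ 4 μg/mL ⇒ S
Colistin 0.12 μg/mL: ≤ 4 μg/mL — Susceptible
Tobramycin (64 μg/mL) in 32–64 μg/mL → Intermediate
Oxacillin 0.25 μg/mL: ≤ 0.5 μg/mL ⇒ S
Cefazolin 30 mm: ≥ 27 mm — S
Minocycline: 32 μg/mL is ≥ 32 μg/mL — Resistant
Intermediate: 5/10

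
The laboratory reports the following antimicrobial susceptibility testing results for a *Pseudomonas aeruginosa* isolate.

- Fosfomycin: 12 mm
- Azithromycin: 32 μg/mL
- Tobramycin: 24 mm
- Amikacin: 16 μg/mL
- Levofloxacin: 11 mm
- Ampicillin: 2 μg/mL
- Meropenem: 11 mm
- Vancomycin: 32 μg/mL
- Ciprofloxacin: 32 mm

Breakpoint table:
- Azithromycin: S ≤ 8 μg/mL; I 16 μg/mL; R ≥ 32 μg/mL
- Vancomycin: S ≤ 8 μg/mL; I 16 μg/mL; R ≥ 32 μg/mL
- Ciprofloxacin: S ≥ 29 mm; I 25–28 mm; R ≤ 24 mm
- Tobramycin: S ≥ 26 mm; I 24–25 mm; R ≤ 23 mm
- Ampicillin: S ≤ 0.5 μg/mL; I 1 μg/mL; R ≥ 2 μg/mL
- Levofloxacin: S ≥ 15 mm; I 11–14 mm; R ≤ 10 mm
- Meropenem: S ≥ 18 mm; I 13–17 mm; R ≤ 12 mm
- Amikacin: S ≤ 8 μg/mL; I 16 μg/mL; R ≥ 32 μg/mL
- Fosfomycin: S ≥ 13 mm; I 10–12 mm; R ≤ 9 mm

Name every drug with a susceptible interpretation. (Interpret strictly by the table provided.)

Fosfomycin: 12 mm is in 10–12 mm → intermediate
Azithromycin (32 μg/mL) ≥ 32 μg/mL ⇒ Resistant
Tobramycin 24 mm: in 24–25 mm ⇒ I
Amikacin: 16 μg/mL is = 16 μg/mL ⇒ Intermediate
Levofloxacin 11 mm: in 11–14 mm ⇒ I
Ampicillin: 2 μg/mL is ≥ 2 μg/mL — Resistant
Meropenem: 11 mm is ≤ 12 mm → Resistant
Vancomycin: 32 μg/mL is ≥ 32 μg/mL ⇒ resistant
Ciprofloxacin: 32 mm is ≥ 29 mm — S

ciprofloxacin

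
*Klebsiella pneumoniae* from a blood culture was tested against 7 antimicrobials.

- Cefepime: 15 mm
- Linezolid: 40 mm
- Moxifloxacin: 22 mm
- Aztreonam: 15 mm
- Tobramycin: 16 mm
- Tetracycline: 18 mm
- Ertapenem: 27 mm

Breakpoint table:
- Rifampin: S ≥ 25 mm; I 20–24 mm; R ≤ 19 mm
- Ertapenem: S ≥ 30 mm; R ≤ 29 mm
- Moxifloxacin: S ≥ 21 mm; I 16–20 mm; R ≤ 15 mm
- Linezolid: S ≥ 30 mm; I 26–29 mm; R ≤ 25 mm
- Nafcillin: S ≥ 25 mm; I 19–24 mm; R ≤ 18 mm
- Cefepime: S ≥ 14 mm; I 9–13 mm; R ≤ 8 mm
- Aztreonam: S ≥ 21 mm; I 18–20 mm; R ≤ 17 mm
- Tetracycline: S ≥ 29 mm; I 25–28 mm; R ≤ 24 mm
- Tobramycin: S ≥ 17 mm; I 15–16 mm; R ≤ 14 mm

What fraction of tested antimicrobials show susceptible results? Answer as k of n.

3 of 7

Cefepime 15 mm: ≥ 14 mm — Susceptible
Linezolid (40 mm) ≥ 30 mm ⇒ susceptible
Moxifloxacin 22 mm: ≥ 21 mm → Susceptible
Aztreonam 15 mm: ≤ 17 mm ⇒ resistant
Tobramycin 16 mm: in 15–16 mm → I
Tetracycline 18 mm: ≤ 24 mm → resistant
Ertapenem: 27 mm is ≤ 29 mm ⇒ Resistant
Susceptible: 3/7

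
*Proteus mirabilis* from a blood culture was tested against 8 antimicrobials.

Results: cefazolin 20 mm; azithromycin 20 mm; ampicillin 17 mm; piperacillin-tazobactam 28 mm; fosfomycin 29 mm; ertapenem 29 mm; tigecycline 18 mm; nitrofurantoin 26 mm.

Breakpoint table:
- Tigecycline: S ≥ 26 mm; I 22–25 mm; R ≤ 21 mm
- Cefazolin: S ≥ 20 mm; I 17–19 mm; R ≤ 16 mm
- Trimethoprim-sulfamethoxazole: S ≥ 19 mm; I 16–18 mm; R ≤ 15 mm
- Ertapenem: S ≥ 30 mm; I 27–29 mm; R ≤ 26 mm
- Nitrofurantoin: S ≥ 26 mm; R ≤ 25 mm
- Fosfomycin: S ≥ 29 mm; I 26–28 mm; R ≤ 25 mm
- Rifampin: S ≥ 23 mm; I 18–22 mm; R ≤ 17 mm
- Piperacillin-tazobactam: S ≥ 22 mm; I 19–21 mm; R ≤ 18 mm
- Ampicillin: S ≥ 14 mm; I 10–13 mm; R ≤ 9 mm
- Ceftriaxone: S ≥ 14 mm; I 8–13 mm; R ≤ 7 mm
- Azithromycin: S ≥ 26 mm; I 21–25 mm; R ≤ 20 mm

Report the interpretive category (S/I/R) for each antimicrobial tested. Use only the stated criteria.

Cefazolin (20 mm) ≥ 20 mm — S
Azithromycin 20 mm: ≤ 20 mm ⇒ Resistant
Ampicillin (17 mm) ≥ 14 mm ⇒ Susceptible
Piperacillin-tazobactam 28 mm: ≥ 22 mm — S
Fosfomycin: 29 mm is ≥ 29 mm — Susceptible
Ertapenem (29 mm) in 27–29 mm → Intermediate
Tigecycline (18 mm) ≤ 21 mm → resistant
Nitrofurantoin (26 mm) ≥ 26 mm — Susceptible

S, R, S, S, S, I, R, S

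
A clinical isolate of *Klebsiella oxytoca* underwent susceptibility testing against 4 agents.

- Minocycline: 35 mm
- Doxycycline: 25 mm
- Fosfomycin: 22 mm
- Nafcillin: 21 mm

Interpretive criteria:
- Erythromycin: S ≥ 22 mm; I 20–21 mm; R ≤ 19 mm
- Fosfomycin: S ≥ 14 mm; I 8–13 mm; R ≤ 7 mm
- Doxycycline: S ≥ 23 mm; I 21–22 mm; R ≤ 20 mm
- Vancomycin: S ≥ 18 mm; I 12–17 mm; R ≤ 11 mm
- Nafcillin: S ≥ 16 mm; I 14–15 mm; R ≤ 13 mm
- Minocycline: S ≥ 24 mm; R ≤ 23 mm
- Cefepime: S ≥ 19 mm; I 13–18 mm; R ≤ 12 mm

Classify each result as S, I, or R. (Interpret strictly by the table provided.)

S, S, S, S

Minocycline (35 mm) ≥ 24 mm — Susceptible
Doxycycline: 25 mm is ≥ 23 mm ⇒ S
Fosfomycin: 22 mm is ≥ 14 mm → S
Nafcillin 21 mm: ≥ 16 mm ⇒ susceptible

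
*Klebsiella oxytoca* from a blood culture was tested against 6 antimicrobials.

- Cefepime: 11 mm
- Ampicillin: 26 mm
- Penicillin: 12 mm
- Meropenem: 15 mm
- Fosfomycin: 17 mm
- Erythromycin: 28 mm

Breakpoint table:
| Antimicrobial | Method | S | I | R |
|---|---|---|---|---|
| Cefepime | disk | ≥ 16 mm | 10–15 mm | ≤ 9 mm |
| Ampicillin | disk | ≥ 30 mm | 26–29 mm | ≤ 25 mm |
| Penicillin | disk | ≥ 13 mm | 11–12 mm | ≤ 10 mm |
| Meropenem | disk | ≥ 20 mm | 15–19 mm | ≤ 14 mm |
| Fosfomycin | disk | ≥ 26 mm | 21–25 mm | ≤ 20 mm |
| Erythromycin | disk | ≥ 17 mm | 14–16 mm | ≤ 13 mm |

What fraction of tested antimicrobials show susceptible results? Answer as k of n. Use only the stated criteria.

1 of 6

Cefepime (11 mm) in 10–15 mm → I
Ampicillin: 26 mm is in 26–29 mm — I
Penicillin: 12 mm is in 11–12 mm ⇒ Intermediate
Meropenem (15 mm) in 15–19 mm ⇒ intermediate
Fosfomycin: 17 mm is ≤ 20 mm ⇒ Resistant
Erythromycin 28 mm: ≥ 17 mm → Susceptible
Susceptible: 1/6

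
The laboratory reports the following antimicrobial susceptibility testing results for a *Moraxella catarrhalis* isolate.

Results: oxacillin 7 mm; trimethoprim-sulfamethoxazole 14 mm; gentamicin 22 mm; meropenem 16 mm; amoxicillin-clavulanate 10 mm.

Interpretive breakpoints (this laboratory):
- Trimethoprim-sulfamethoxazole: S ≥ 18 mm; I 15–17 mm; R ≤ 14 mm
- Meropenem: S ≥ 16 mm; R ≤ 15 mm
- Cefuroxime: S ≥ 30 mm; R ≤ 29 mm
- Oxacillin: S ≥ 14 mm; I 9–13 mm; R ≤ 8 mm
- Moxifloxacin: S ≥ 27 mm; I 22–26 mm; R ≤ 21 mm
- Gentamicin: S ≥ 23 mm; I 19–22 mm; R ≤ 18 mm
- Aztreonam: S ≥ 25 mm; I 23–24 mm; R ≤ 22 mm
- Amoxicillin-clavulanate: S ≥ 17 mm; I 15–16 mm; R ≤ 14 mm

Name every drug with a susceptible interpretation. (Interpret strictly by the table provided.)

meropenem

Oxacillin 7 mm: ≤ 8 mm → resistant
Trimethoprim-sulfamethoxazole: 14 mm is ≤ 14 mm — resistant
Gentamicin (22 mm) in 19–22 mm ⇒ Intermediate
Meropenem 16 mm: ≥ 16 mm — S
Amoxicillin-clavulanate: 10 mm is ≤ 14 mm ⇒ R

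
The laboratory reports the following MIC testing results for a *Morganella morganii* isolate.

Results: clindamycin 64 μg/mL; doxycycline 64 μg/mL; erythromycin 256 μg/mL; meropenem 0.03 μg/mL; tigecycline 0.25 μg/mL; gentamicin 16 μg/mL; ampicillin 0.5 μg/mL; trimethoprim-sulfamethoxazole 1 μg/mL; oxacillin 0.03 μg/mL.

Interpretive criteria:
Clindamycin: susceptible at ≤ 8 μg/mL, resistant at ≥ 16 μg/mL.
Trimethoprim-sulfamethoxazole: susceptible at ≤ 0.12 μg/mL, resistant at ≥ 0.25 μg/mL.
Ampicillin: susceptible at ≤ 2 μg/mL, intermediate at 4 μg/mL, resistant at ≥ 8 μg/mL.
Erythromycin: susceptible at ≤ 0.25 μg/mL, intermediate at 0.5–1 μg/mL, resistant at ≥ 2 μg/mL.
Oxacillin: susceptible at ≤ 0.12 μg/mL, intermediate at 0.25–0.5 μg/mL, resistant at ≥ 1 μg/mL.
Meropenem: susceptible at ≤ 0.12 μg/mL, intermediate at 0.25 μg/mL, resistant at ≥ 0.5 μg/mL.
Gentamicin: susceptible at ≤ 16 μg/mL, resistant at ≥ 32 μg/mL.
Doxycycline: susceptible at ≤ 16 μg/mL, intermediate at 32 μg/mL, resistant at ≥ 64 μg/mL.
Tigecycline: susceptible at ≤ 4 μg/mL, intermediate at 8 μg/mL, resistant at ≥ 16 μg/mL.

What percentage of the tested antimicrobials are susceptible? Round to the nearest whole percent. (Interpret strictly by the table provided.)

Clindamycin: 64 μg/mL is ≥ 16 μg/mL ⇒ Resistant
Doxycycline (64 μg/mL) ≥ 64 μg/mL → Resistant
Erythromycin (256 μg/mL) ≥ 2 μg/mL ⇒ R
Meropenem (0.03 μg/mL) ≤ 0.12 μg/mL → susceptible
Tigecycline 0.25 μg/mL: ≤ 4 μg/mL → S
Gentamicin (16 μg/mL) ≤ 16 μg/mL — S
Ampicillin (0.5 μg/mL) ≤ 2 μg/mL ⇒ Susceptible
Trimethoprim-sulfamethoxazole (1 μg/mL) ≥ 0.25 μg/mL ⇒ Resistant
Oxacillin: 0.03 μg/mL is ≤ 0.12 μg/mL ⇒ Susceptible
Susceptible: 5/9

56%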